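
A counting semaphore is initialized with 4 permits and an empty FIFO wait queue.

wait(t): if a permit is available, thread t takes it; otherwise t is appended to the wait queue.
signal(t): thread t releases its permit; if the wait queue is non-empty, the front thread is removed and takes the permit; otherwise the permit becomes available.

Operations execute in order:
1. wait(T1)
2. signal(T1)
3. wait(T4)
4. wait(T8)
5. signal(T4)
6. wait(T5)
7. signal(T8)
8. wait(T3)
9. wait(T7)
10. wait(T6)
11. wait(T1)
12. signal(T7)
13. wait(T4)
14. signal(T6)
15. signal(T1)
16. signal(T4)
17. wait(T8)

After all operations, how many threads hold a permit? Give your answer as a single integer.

Step 1: wait(T1) -> count=3 queue=[] holders={T1}
Step 2: signal(T1) -> count=4 queue=[] holders={none}
Step 3: wait(T4) -> count=3 queue=[] holders={T4}
Step 4: wait(T8) -> count=2 queue=[] holders={T4,T8}
Step 5: signal(T4) -> count=3 queue=[] holders={T8}
Step 6: wait(T5) -> count=2 queue=[] holders={T5,T8}
Step 7: signal(T8) -> count=3 queue=[] holders={T5}
Step 8: wait(T3) -> count=2 queue=[] holders={T3,T5}
Step 9: wait(T7) -> count=1 queue=[] holders={T3,T5,T7}
Step 10: wait(T6) -> count=0 queue=[] holders={T3,T5,T6,T7}
Step 11: wait(T1) -> count=0 queue=[T1] holders={T3,T5,T6,T7}
Step 12: signal(T7) -> count=0 queue=[] holders={T1,T3,T5,T6}
Step 13: wait(T4) -> count=0 queue=[T4] holders={T1,T3,T5,T6}
Step 14: signal(T6) -> count=0 queue=[] holders={T1,T3,T4,T5}
Step 15: signal(T1) -> count=1 queue=[] holders={T3,T4,T5}
Step 16: signal(T4) -> count=2 queue=[] holders={T3,T5}
Step 17: wait(T8) -> count=1 queue=[] holders={T3,T5,T8}
Final holders: {T3,T5,T8} -> 3 thread(s)

Answer: 3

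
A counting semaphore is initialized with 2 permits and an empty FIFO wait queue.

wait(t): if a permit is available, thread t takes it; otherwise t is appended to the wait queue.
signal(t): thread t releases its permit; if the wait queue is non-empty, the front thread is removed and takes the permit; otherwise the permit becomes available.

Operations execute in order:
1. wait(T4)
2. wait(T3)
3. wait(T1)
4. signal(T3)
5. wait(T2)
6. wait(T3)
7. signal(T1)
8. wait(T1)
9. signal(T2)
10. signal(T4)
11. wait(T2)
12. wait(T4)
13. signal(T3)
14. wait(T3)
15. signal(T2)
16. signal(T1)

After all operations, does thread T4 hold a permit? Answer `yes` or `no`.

Step 1: wait(T4) -> count=1 queue=[] holders={T4}
Step 2: wait(T3) -> count=0 queue=[] holders={T3,T4}
Step 3: wait(T1) -> count=0 queue=[T1] holders={T3,T4}
Step 4: signal(T3) -> count=0 queue=[] holders={T1,T4}
Step 5: wait(T2) -> count=0 queue=[T2] holders={T1,T4}
Step 6: wait(T3) -> count=0 queue=[T2,T3] holders={T1,T4}
Step 7: signal(T1) -> count=0 queue=[T3] holders={T2,T4}
Step 8: wait(T1) -> count=0 queue=[T3,T1] holders={T2,T4}
Step 9: signal(T2) -> count=0 queue=[T1] holders={T3,T4}
Step 10: signal(T4) -> count=0 queue=[] holders={T1,T3}
Step 11: wait(T2) -> count=0 queue=[T2] holders={T1,T3}
Step 12: wait(T4) -> count=0 queue=[T2,T4] holders={T1,T3}
Step 13: signal(T3) -> count=0 queue=[T4] holders={T1,T2}
Step 14: wait(T3) -> count=0 queue=[T4,T3] holders={T1,T2}
Step 15: signal(T2) -> count=0 queue=[T3] holders={T1,T4}
Step 16: signal(T1) -> count=0 queue=[] holders={T3,T4}
Final holders: {T3,T4} -> T4 in holders

Answer: yes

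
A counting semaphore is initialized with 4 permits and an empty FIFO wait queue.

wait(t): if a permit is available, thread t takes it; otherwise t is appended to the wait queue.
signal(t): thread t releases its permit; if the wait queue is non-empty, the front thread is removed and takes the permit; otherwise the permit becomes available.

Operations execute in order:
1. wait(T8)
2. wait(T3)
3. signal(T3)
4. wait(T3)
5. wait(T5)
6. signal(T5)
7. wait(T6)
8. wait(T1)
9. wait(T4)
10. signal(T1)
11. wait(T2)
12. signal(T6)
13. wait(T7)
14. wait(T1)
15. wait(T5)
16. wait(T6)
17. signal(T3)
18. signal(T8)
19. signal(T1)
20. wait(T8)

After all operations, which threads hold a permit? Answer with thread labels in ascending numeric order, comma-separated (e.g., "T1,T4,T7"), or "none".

Step 1: wait(T8) -> count=3 queue=[] holders={T8}
Step 2: wait(T3) -> count=2 queue=[] holders={T3,T8}
Step 3: signal(T3) -> count=3 queue=[] holders={T8}
Step 4: wait(T3) -> count=2 queue=[] holders={T3,T8}
Step 5: wait(T5) -> count=1 queue=[] holders={T3,T5,T8}
Step 6: signal(T5) -> count=2 queue=[] holders={T3,T8}
Step 7: wait(T6) -> count=1 queue=[] holders={T3,T6,T8}
Step 8: wait(T1) -> count=0 queue=[] holders={T1,T3,T6,T8}
Step 9: wait(T4) -> count=0 queue=[T4] holders={T1,T3,T6,T8}
Step 10: signal(T1) -> count=0 queue=[] holders={T3,T4,T6,T8}
Step 11: wait(T2) -> count=0 queue=[T2] holders={T3,T4,T6,T8}
Step 12: signal(T6) -> count=0 queue=[] holders={T2,T3,T4,T8}
Step 13: wait(T7) -> count=0 queue=[T7] holders={T2,T3,T4,T8}
Step 14: wait(T1) -> count=0 queue=[T7,T1] holders={T2,T3,T4,T8}
Step 15: wait(T5) -> count=0 queue=[T7,T1,T5] holders={T2,T3,T4,T8}
Step 16: wait(T6) -> count=0 queue=[T7,T1,T5,T6] holders={T2,T3,T4,T8}
Step 17: signal(T3) -> count=0 queue=[T1,T5,T6] holders={T2,T4,T7,T8}
Step 18: signal(T8) -> count=0 queue=[T5,T6] holders={T1,T2,T4,T7}
Step 19: signal(T1) -> count=0 queue=[T6] holders={T2,T4,T5,T7}
Step 20: wait(T8) -> count=0 queue=[T6,T8] holders={T2,T4,T5,T7}
Final holders: T2,T4,T5,T7

Answer: T2,T4,T5,T7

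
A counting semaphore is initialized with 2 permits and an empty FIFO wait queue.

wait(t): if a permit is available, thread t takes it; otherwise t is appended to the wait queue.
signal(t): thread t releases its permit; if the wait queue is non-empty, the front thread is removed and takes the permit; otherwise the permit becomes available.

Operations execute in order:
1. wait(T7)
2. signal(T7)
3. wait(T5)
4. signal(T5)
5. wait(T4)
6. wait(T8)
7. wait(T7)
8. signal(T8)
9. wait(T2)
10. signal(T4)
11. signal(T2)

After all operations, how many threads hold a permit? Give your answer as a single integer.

Answer: 1

Derivation:
Step 1: wait(T7) -> count=1 queue=[] holders={T7}
Step 2: signal(T7) -> count=2 queue=[] holders={none}
Step 3: wait(T5) -> count=1 queue=[] holders={T5}
Step 4: signal(T5) -> count=2 queue=[] holders={none}
Step 5: wait(T4) -> count=1 queue=[] holders={T4}
Step 6: wait(T8) -> count=0 queue=[] holders={T4,T8}
Step 7: wait(T7) -> count=0 queue=[T7] holders={T4,T8}
Step 8: signal(T8) -> count=0 queue=[] holders={T4,T7}
Step 9: wait(T2) -> count=0 queue=[T2] holders={T4,T7}
Step 10: signal(T4) -> count=0 queue=[] holders={T2,T7}
Step 11: signal(T2) -> count=1 queue=[] holders={T7}
Final holders: {T7} -> 1 thread(s)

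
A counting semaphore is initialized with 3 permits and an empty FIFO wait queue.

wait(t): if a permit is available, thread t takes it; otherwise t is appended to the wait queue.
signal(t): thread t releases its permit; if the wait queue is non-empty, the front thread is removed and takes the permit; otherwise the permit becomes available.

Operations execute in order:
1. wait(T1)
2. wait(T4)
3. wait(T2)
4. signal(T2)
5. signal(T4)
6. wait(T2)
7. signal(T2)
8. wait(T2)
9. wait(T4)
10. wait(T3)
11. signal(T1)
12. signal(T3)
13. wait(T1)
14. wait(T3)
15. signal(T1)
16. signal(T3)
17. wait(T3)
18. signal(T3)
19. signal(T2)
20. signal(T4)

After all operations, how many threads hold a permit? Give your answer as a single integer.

Step 1: wait(T1) -> count=2 queue=[] holders={T1}
Step 2: wait(T4) -> count=1 queue=[] holders={T1,T4}
Step 3: wait(T2) -> count=0 queue=[] holders={T1,T2,T4}
Step 4: signal(T2) -> count=1 queue=[] holders={T1,T4}
Step 5: signal(T4) -> count=2 queue=[] holders={T1}
Step 6: wait(T2) -> count=1 queue=[] holders={T1,T2}
Step 7: signal(T2) -> count=2 queue=[] holders={T1}
Step 8: wait(T2) -> count=1 queue=[] holders={T1,T2}
Step 9: wait(T4) -> count=0 queue=[] holders={T1,T2,T4}
Step 10: wait(T3) -> count=0 queue=[T3] holders={T1,T2,T4}
Step 11: signal(T1) -> count=0 queue=[] holders={T2,T3,T4}
Step 12: signal(T3) -> count=1 queue=[] holders={T2,T4}
Step 13: wait(T1) -> count=0 queue=[] holders={T1,T2,T4}
Step 14: wait(T3) -> count=0 queue=[T3] holders={T1,T2,T4}
Step 15: signal(T1) -> count=0 queue=[] holders={T2,T3,T4}
Step 16: signal(T3) -> count=1 queue=[] holders={T2,T4}
Step 17: wait(T3) -> count=0 queue=[] holders={T2,T3,T4}
Step 18: signal(T3) -> count=1 queue=[] holders={T2,T4}
Step 19: signal(T2) -> count=2 queue=[] holders={T4}
Step 20: signal(T4) -> count=3 queue=[] holders={none}
Final holders: {none} -> 0 thread(s)

Answer: 0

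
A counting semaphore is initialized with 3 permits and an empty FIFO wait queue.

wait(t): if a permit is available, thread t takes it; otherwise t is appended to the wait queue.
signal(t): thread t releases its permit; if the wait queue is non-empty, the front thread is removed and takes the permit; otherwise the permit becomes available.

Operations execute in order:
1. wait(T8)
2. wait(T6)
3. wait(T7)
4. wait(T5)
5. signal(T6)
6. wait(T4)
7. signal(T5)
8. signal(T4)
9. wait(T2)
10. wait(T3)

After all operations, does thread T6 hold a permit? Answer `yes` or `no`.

Answer: no

Derivation:
Step 1: wait(T8) -> count=2 queue=[] holders={T8}
Step 2: wait(T6) -> count=1 queue=[] holders={T6,T8}
Step 3: wait(T7) -> count=0 queue=[] holders={T6,T7,T8}
Step 4: wait(T5) -> count=0 queue=[T5] holders={T6,T7,T8}
Step 5: signal(T6) -> count=0 queue=[] holders={T5,T7,T8}
Step 6: wait(T4) -> count=0 queue=[T4] holders={T5,T7,T8}
Step 7: signal(T5) -> count=0 queue=[] holders={T4,T7,T8}
Step 8: signal(T4) -> count=1 queue=[] holders={T7,T8}
Step 9: wait(T2) -> count=0 queue=[] holders={T2,T7,T8}
Step 10: wait(T3) -> count=0 queue=[T3] holders={T2,T7,T8}
Final holders: {T2,T7,T8} -> T6 not in holders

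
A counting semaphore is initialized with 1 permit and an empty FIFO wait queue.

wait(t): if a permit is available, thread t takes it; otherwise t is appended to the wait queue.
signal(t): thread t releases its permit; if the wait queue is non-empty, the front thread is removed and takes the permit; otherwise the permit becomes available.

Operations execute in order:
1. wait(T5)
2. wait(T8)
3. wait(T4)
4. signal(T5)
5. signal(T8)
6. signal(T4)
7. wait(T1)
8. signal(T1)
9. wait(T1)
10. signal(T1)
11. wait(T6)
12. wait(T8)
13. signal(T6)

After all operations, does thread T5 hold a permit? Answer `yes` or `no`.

Answer: no

Derivation:
Step 1: wait(T5) -> count=0 queue=[] holders={T5}
Step 2: wait(T8) -> count=0 queue=[T8] holders={T5}
Step 3: wait(T4) -> count=0 queue=[T8,T4] holders={T5}
Step 4: signal(T5) -> count=0 queue=[T4] holders={T8}
Step 5: signal(T8) -> count=0 queue=[] holders={T4}
Step 6: signal(T4) -> count=1 queue=[] holders={none}
Step 7: wait(T1) -> count=0 queue=[] holders={T1}
Step 8: signal(T1) -> count=1 queue=[] holders={none}
Step 9: wait(T1) -> count=0 queue=[] holders={T1}
Step 10: signal(T1) -> count=1 queue=[] holders={none}
Step 11: wait(T6) -> count=0 queue=[] holders={T6}
Step 12: wait(T8) -> count=0 queue=[T8] holders={T6}
Step 13: signal(T6) -> count=0 queue=[] holders={T8}
Final holders: {T8} -> T5 not in holders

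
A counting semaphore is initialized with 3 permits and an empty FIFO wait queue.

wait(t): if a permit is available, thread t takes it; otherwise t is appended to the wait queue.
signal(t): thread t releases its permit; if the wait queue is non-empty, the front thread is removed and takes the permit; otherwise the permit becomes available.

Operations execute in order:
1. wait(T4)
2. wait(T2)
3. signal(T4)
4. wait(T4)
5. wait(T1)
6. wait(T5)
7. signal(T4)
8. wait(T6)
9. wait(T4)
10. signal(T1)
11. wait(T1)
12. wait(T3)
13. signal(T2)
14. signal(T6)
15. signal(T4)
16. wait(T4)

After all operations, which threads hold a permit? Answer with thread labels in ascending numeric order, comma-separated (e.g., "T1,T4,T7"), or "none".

Step 1: wait(T4) -> count=2 queue=[] holders={T4}
Step 2: wait(T2) -> count=1 queue=[] holders={T2,T4}
Step 3: signal(T4) -> count=2 queue=[] holders={T2}
Step 4: wait(T4) -> count=1 queue=[] holders={T2,T4}
Step 5: wait(T1) -> count=0 queue=[] holders={T1,T2,T4}
Step 6: wait(T5) -> count=0 queue=[T5] holders={T1,T2,T4}
Step 7: signal(T4) -> count=0 queue=[] holders={T1,T2,T5}
Step 8: wait(T6) -> count=0 queue=[T6] holders={T1,T2,T5}
Step 9: wait(T4) -> count=0 queue=[T6,T4] holders={T1,T2,T5}
Step 10: signal(T1) -> count=0 queue=[T4] holders={T2,T5,T6}
Step 11: wait(T1) -> count=0 queue=[T4,T1] holders={T2,T5,T6}
Step 12: wait(T3) -> count=0 queue=[T4,T1,T3] holders={T2,T5,T6}
Step 13: signal(T2) -> count=0 queue=[T1,T3] holders={T4,T5,T6}
Step 14: signal(T6) -> count=0 queue=[T3] holders={T1,T4,T5}
Step 15: signal(T4) -> count=0 queue=[] holders={T1,T3,T5}
Step 16: wait(T4) -> count=0 queue=[T4] holders={T1,T3,T5}
Final holders: T1,T3,T5

Answer: T1,T3,T5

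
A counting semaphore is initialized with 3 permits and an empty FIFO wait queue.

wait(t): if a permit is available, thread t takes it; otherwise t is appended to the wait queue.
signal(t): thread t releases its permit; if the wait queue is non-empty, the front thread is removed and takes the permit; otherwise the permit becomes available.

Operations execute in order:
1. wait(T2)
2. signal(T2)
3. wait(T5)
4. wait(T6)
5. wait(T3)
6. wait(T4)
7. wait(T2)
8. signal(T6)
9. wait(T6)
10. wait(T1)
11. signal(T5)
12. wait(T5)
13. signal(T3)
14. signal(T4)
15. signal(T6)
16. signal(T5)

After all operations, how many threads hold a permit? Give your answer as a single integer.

Step 1: wait(T2) -> count=2 queue=[] holders={T2}
Step 2: signal(T2) -> count=3 queue=[] holders={none}
Step 3: wait(T5) -> count=2 queue=[] holders={T5}
Step 4: wait(T6) -> count=1 queue=[] holders={T5,T6}
Step 5: wait(T3) -> count=0 queue=[] holders={T3,T5,T6}
Step 6: wait(T4) -> count=0 queue=[T4] holders={T3,T5,T6}
Step 7: wait(T2) -> count=0 queue=[T4,T2] holders={T3,T5,T6}
Step 8: signal(T6) -> count=0 queue=[T2] holders={T3,T4,T5}
Step 9: wait(T6) -> count=0 queue=[T2,T6] holders={T3,T4,T5}
Step 10: wait(T1) -> count=0 queue=[T2,T6,T1] holders={T3,T4,T5}
Step 11: signal(T5) -> count=0 queue=[T6,T1] holders={T2,T3,T4}
Step 12: wait(T5) -> count=0 queue=[T6,T1,T5] holders={T2,T3,T4}
Step 13: signal(T3) -> count=0 queue=[T1,T5] holders={T2,T4,T6}
Step 14: signal(T4) -> count=0 queue=[T5] holders={T1,T2,T6}
Step 15: signal(T6) -> count=0 queue=[] holders={T1,T2,T5}
Step 16: signal(T5) -> count=1 queue=[] holders={T1,T2}
Final holders: {T1,T2} -> 2 thread(s)

Answer: 2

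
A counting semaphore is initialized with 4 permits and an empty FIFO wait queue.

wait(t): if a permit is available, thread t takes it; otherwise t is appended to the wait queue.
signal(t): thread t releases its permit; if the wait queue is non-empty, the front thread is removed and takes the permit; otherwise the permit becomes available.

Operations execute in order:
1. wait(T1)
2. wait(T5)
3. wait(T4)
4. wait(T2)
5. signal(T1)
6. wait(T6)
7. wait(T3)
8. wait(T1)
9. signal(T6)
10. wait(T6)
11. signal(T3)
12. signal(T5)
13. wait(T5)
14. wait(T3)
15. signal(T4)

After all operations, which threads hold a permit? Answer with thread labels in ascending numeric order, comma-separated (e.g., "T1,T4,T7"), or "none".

Answer: T1,T2,T5,T6

Derivation:
Step 1: wait(T1) -> count=3 queue=[] holders={T1}
Step 2: wait(T5) -> count=2 queue=[] holders={T1,T5}
Step 3: wait(T4) -> count=1 queue=[] holders={T1,T4,T5}
Step 4: wait(T2) -> count=0 queue=[] holders={T1,T2,T4,T5}
Step 5: signal(T1) -> count=1 queue=[] holders={T2,T4,T5}
Step 6: wait(T6) -> count=0 queue=[] holders={T2,T4,T5,T6}
Step 7: wait(T3) -> count=0 queue=[T3] holders={T2,T4,T5,T6}
Step 8: wait(T1) -> count=0 queue=[T3,T1] holders={T2,T4,T5,T6}
Step 9: signal(T6) -> count=0 queue=[T1] holders={T2,T3,T4,T5}
Step 10: wait(T6) -> count=0 queue=[T1,T6] holders={T2,T3,T4,T5}
Step 11: signal(T3) -> count=0 queue=[T6] holders={T1,T2,T4,T5}
Step 12: signal(T5) -> count=0 queue=[] holders={T1,T2,T4,T6}
Step 13: wait(T5) -> count=0 queue=[T5] holders={T1,T2,T4,T6}
Step 14: wait(T3) -> count=0 queue=[T5,T3] holders={T1,T2,T4,T6}
Step 15: signal(T4) -> count=0 queue=[T3] holders={T1,T2,T5,T6}
Final holders: T1,T2,T5,T6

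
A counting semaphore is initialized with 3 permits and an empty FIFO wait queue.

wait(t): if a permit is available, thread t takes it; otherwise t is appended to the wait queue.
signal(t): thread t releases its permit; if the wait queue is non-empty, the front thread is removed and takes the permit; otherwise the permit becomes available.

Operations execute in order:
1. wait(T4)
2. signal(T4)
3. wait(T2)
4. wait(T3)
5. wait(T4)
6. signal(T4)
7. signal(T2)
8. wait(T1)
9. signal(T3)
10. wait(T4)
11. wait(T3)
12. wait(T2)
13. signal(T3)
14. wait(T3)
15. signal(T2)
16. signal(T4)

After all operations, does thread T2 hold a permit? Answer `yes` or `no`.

Step 1: wait(T4) -> count=2 queue=[] holders={T4}
Step 2: signal(T4) -> count=3 queue=[] holders={none}
Step 3: wait(T2) -> count=2 queue=[] holders={T2}
Step 4: wait(T3) -> count=1 queue=[] holders={T2,T3}
Step 5: wait(T4) -> count=0 queue=[] holders={T2,T3,T4}
Step 6: signal(T4) -> count=1 queue=[] holders={T2,T3}
Step 7: signal(T2) -> count=2 queue=[] holders={T3}
Step 8: wait(T1) -> count=1 queue=[] holders={T1,T3}
Step 9: signal(T3) -> count=2 queue=[] holders={T1}
Step 10: wait(T4) -> count=1 queue=[] holders={T1,T4}
Step 11: wait(T3) -> count=0 queue=[] holders={T1,T3,T4}
Step 12: wait(T2) -> count=0 queue=[T2] holders={T1,T3,T4}
Step 13: signal(T3) -> count=0 queue=[] holders={T1,T2,T4}
Step 14: wait(T3) -> count=0 queue=[T3] holders={T1,T2,T4}
Step 15: signal(T2) -> count=0 queue=[] holders={T1,T3,T4}
Step 16: signal(T4) -> count=1 queue=[] holders={T1,T3}
Final holders: {T1,T3} -> T2 not in holders

Answer: no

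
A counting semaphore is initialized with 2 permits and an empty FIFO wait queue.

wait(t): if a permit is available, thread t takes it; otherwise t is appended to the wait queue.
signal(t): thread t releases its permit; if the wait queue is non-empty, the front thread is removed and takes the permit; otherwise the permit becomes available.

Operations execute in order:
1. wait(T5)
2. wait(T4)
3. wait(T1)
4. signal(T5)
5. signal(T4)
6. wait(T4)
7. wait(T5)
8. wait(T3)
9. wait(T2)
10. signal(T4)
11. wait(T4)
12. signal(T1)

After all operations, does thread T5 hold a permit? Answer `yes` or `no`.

Step 1: wait(T5) -> count=1 queue=[] holders={T5}
Step 2: wait(T4) -> count=0 queue=[] holders={T4,T5}
Step 3: wait(T1) -> count=0 queue=[T1] holders={T4,T5}
Step 4: signal(T5) -> count=0 queue=[] holders={T1,T4}
Step 5: signal(T4) -> count=1 queue=[] holders={T1}
Step 6: wait(T4) -> count=0 queue=[] holders={T1,T4}
Step 7: wait(T5) -> count=0 queue=[T5] holders={T1,T4}
Step 8: wait(T3) -> count=0 queue=[T5,T3] holders={T1,T4}
Step 9: wait(T2) -> count=0 queue=[T5,T3,T2] holders={T1,T4}
Step 10: signal(T4) -> count=0 queue=[T3,T2] holders={T1,T5}
Step 11: wait(T4) -> count=0 queue=[T3,T2,T4] holders={T1,T5}
Step 12: signal(T1) -> count=0 queue=[T2,T4] holders={T3,T5}
Final holders: {T3,T5} -> T5 in holders

Answer: yes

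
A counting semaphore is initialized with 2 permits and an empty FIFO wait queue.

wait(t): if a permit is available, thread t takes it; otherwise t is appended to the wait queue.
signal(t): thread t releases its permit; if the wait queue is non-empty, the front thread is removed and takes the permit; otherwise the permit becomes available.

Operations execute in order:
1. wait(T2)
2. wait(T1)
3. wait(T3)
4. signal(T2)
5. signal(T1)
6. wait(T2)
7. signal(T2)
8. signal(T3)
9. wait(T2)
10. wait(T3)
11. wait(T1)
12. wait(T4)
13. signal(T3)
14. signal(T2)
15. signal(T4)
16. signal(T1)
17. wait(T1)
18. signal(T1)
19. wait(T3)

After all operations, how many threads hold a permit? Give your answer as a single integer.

Step 1: wait(T2) -> count=1 queue=[] holders={T2}
Step 2: wait(T1) -> count=0 queue=[] holders={T1,T2}
Step 3: wait(T3) -> count=0 queue=[T3] holders={T1,T2}
Step 4: signal(T2) -> count=0 queue=[] holders={T1,T3}
Step 5: signal(T1) -> count=1 queue=[] holders={T3}
Step 6: wait(T2) -> count=0 queue=[] holders={T2,T3}
Step 7: signal(T2) -> count=1 queue=[] holders={T3}
Step 8: signal(T3) -> count=2 queue=[] holders={none}
Step 9: wait(T2) -> count=1 queue=[] holders={T2}
Step 10: wait(T3) -> count=0 queue=[] holders={T2,T3}
Step 11: wait(T1) -> count=0 queue=[T1] holders={T2,T3}
Step 12: wait(T4) -> count=0 queue=[T1,T4] holders={T2,T3}
Step 13: signal(T3) -> count=0 queue=[T4] holders={T1,T2}
Step 14: signal(T2) -> count=0 queue=[] holders={T1,T4}
Step 15: signal(T4) -> count=1 queue=[] holders={T1}
Step 16: signal(T1) -> count=2 queue=[] holders={none}
Step 17: wait(T1) -> count=1 queue=[] holders={T1}
Step 18: signal(T1) -> count=2 queue=[] holders={none}
Step 19: wait(T3) -> count=1 queue=[] holders={T3}
Final holders: {T3} -> 1 thread(s)

Answer: 1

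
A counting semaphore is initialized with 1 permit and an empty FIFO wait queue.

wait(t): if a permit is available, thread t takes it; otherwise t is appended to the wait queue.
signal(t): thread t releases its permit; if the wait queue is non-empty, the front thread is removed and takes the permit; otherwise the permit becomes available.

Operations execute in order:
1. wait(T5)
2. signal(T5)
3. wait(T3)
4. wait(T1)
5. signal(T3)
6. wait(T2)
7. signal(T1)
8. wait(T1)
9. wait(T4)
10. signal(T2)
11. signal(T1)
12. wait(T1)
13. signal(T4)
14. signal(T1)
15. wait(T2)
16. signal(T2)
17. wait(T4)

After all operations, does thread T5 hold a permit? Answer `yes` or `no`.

Step 1: wait(T5) -> count=0 queue=[] holders={T5}
Step 2: signal(T5) -> count=1 queue=[] holders={none}
Step 3: wait(T3) -> count=0 queue=[] holders={T3}
Step 4: wait(T1) -> count=0 queue=[T1] holders={T3}
Step 5: signal(T3) -> count=0 queue=[] holders={T1}
Step 6: wait(T2) -> count=0 queue=[T2] holders={T1}
Step 7: signal(T1) -> count=0 queue=[] holders={T2}
Step 8: wait(T1) -> count=0 queue=[T1] holders={T2}
Step 9: wait(T4) -> count=0 queue=[T1,T4] holders={T2}
Step 10: signal(T2) -> count=0 queue=[T4] holders={T1}
Step 11: signal(T1) -> count=0 queue=[] holders={T4}
Step 12: wait(T1) -> count=0 queue=[T1] holders={T4}
Step 13: signal(T4) -> count=0 queue=[] holders={T1}
Step 14: signal(T1) -> count=1 queue=[] holders={none}
Step 15: wait(T2) -> count=0 queue=[] holders={T2}
Step 16: signal(T2) -> count=1 queue=[] holders={none}
Step 17: wait(T4) -> count=0 queue=[] holders={T4}
Final holders: {T4} -> T5 not in holders

Answer: no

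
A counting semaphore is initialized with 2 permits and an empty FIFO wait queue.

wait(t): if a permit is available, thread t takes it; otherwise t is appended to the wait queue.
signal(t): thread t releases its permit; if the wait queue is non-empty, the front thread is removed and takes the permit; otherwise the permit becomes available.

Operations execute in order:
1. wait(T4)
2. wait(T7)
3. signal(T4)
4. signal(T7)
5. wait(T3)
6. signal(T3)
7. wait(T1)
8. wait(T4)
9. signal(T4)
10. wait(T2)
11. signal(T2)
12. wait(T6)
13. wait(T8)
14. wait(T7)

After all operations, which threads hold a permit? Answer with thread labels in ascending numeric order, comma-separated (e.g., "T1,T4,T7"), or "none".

Answer: T1,T6

Derivation:
Step 1: wait(T4) -> count=1 queue=[] holders={T4}
Step 2: wait(T7) -> count=0 queue=[] holders={T4,T7}
Step 3: signal(T4) -> count=1 queue=[] holders={T7}
Step 4: signal(T7) -> count=2 queue=[] holders={none}
Step 5: wait(T3) -> count=1 queue=[] holders={T3}
Step 6: signal(T3) -> count=2 queue=[] holders={none}
Step 7: wait(T1) -> count=1 queue=[] holders={T1}
Step 8: wait(T4) -> count=0 queue=[] holders={T1,T4}
Step 9: signal(T4) -> count=1 queue=[] holders={T1}
Step 10: wait(T2) -> count=0 queue=[] holders={T1,T2}
Step 11: signal(T2) -> count=1 queue=[] holders={T1}
Step 12: wait(T6) -> count=0 queue=[] holders={T1,T6}
Step 13: wait(T8) -> count=0 queue=[T8] holders={T1,T6}
Step 14: wait(T7) -> count=0 queue=[T8,T7] holders={T1,T6}
Final holders: T1,T6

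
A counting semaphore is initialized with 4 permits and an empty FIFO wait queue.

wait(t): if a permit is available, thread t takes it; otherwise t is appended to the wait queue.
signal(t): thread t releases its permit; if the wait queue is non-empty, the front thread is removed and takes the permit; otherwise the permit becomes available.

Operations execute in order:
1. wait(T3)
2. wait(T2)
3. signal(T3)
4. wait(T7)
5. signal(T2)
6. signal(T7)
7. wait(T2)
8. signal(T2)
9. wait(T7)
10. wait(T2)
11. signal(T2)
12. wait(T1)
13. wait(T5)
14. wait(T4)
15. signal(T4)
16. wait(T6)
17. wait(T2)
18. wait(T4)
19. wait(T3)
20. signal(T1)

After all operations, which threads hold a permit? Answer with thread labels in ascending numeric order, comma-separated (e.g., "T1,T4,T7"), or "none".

Step 1: wait(T3) -> count=3 queue=[] holders={T3}
Step 2: wait(T2) -> count=2 queue=[] holders={T2,T3}
Step 3: signal(T3) -> count=3 queue=[] holders={T2}
Step 4: wait(T7) -> count=2 queue=[] holders={T2,T7}
Step 5: signal(T2) -> count=3 queue=[] holders={T7}
Step 6: signal(T7) -> count=4 queue=[] holders={none}
Step 7: wait(T2) -> count=3 queue=[] holders={T2}
Step 8: signal(T2) -> count=4 queue=[] holders={none}
Step 9: wait(T7) -> count=3 queue=[] holders={T7}
Step 10: wait(T2) -> count=2 queue=[] holders={T2,T7}
Step 11: signal(T2) -> count=3 queue=[] holders={T7}
Step 12: wait(T1) -> count=2 queue=[] holders={T1,T7}
Step 13: wait(T5) -> count=1 queue=[] holders={T1,T5,T7}
Step 14: wait(T4) -> count=0 queue=[] holders={T1,T4,T5,T7}
Step 15: signal(T4) -> count=1 queue=[] holders={T1,T5,T7}
Step 16: wait(T6) -> count=0 queue=[] holders={T1,T5,T6,T7}
Step 17: wait(T2) -> count=0 queue=[T2] holders={T1,T5,T6,T7}
Step 18: wait(T4) -> count=0 queue=[T2,T4] holders={T1,T5,T6,T7}
Step 19: wait(T3) -> count=0 queue=[T2,T4,T3] holders={T1,T5,T6,T7}
Step 20: signal(T1) -> count=0 queue=[T4,T3] holders={T2,T5,T6,T7}
Final holders: T2,T5,T6,T7

Answer: T2,T5,T6,T7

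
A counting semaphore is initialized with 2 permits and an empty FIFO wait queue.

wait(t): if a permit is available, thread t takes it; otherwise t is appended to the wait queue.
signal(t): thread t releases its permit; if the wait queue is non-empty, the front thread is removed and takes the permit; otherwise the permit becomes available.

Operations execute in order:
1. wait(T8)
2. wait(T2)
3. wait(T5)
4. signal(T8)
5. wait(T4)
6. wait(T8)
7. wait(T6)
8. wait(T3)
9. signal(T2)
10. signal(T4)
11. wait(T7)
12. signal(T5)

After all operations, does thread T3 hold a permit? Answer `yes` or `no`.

Answer: no

Derivation:
Step 1: wait(T8) -> count=1 queue=[] holders={T8}
Step 2: wait(T2) -> count=0 queue=[] holders={T2,T8}
Step 3: wait(T5) -> count=0 queue=[T5] holders={T2,T8}
Step 4: signal(T8) -> count=0 queue=[] holders={T2,T5}
Step 5: wait(T4) -> count=0 queue=[T4] holders={T2,T5}
Step 6: wait(T8) -> count=0 queue=[T4,T8] holders={T2,T5}
Step 7: wait(T6) -> count=0 queue=[T4,T8,T6] holders={T2,T5}
Step 8: wait(T3) -> count=0 queue=[T4,T8,T6,T3] holders={T2,T5}
Step 9: signal(T2) -> count=0 queue=[T8,T6,T3] holders={T4,T5}
Step 10: signal(T4) -> count=0 queue=[T6,T3] holders={T5,T8}
Step 11: wait(T7) -> count=0 queue=[T6,T3,T7] holders={T5,T8}
Step 12: signal(T5) -> count=0 queue=[T3,T7] holders={T6,T8}
Final holders: {T6,T8} -> T3 not in holders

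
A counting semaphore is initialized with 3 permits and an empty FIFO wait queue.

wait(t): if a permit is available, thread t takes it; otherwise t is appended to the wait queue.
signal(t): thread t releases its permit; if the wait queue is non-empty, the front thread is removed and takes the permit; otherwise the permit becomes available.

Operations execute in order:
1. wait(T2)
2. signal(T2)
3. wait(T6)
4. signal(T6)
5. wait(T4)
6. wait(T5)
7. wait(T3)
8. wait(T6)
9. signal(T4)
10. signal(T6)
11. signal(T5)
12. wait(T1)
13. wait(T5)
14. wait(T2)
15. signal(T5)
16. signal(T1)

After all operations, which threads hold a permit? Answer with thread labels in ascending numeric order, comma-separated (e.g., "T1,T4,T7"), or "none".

Answer: T2,T3

Derivation:
Step 1: wait(T2) -> count=2 queue=[] holders={T2}
Step 2: signal(T2) -> count=3 queue=[] holders={none}
Step 3: wait(T6) -> count=2 queue=[] holders={T6}
Step 4: signal(T6) -> count=3 queue=[] holders={none}
Step 5: wait(T4) -> count=2 queue=[] holders={T4}
Step 6: wait(T5) -> count=1 queue=[] holders={T4,T5}
Step 7: wait(T3) -> count=0 queue=[] holders={T3,T4,T5}
Step 8: wait(T6) -> count=0 queue=[T6] holders={T3,T4,T5}
Step 9: signal(T4) -> count=0 queue=[] holders={T3,T5,T6}
Step 10: signal(T6) -> count=1 queue=[] holders={T3,T5}
Step 11: signal(T5) -> count=2 queue=[] holders={T3}
Step 12: wait(T1) -> count=1 queue=[] holders={T1,T3}
Step 13: wait(T5) -> count=0 queue=[] holders={T1,T3,T5}
Step 14: wait(T2) -> count=0 queue=[T2] holders={T1,T3,T5}
Step 15: signal(T5) -> count=0 queue=[] holders={T1,T2,T3}
Step 16: signal(T1) -> count=1 queue=[] holders={T2,T3}
Final holders: T2,T3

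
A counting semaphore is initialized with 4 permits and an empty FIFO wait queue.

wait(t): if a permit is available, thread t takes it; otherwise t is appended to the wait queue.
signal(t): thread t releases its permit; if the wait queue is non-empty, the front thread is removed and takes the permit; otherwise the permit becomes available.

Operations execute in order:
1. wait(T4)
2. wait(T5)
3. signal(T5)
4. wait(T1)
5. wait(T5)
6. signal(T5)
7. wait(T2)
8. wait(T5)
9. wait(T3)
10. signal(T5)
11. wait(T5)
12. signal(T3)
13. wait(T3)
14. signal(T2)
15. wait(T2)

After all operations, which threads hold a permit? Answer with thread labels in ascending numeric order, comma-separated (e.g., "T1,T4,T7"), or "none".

Step 1: wait(T4) -> count=3 queue=[] holders={T4}
Step 2: wait(T5) -> count=2 queue=[] holders={T4,T5}
Step 3: signal(T5) -> count=3 queue=[] holders={T4}
Step 4: wait(T1) -> count=2 queue=[] holders={T1,T4}
Step 5: wait(T5) -> count=1 queue=[] holders={T1,T4,T5}
Step 6: signal(T5) -> count=2 queue=[] holders={T1,T4}
Step 7: wait(T2) -> count=1 queue=[] holders={T1,T2,T4}
Step 8: wait(T5) -> count=0 queue=[] holders={T1,T2,T4,T5}
Step 9: wait(T3) -> count=0 queue=[T3] holders={T1,T2,T4,T5}
Step 10: signal(T5) -> count=0 queue=[] holders={T1,T2,T3,T4}
Step 11: wait(T5) -> count=0 queue=[T5] holders={T1,T2,T3,T4}
Step 12: signal(T3) -> count=0 queue=[] holders={T1,T2,T4,T5}
Step 13: wait(T3) -> count=0 queue=[T3] holders={T1,T2,T4,T5}
Step 14: signal(T2) -> count=0 queue=[] holders={T1,T3,T4,T5}
Step 15: wait(T2) -> count=0 queue=[T2] holders={T1,T3,T4,T5}
Final holders: T1,T3,T4,T5

Answer: T1,T3,T4,T5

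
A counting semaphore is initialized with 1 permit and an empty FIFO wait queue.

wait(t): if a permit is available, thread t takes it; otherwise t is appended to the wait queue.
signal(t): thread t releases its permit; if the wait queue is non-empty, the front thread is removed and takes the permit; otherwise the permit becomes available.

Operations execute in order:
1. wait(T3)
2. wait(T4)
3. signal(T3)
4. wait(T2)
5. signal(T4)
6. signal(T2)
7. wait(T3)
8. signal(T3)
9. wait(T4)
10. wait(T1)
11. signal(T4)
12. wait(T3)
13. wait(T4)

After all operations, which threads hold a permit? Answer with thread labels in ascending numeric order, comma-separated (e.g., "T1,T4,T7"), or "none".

Step 1: wait(T3) -> count=0 queue=[] holders={T3}
Step 2: wait(T4) -> count=0 queue=[T4] holders={T3}
Step 3: signal(T3) -> count=0 queue=[] holders={T4}
Step 4: wait(T2) -> count=0 queue=[T2] holders={T4}
Step 5: signal(T4) -> count=0 queue=[] holders={T2}
Step 6: signal(T2) -> count=1 queue=[] holders={none}
Step 7: wait(T3) -> count=0 queue=[] holders={T3}
Step 8: signal(T3) -> count=1 queue=[] holders={none}
Step 9: wait(T4) -> count=0 queue=[] holders={T4}
Step 10: wait(T1) -> count=0 queue=[T1] holders={T4}
Step 11: signal(T4) -> count=0 queue=[] holders={T1}
Step 12: wait(T3) -> count=0 queue=[T3] holders={T1}
Step 13: wait(T4) -> count=0 queue=[T3,T4] holders={T1}
Final holders: T1

Answer: T1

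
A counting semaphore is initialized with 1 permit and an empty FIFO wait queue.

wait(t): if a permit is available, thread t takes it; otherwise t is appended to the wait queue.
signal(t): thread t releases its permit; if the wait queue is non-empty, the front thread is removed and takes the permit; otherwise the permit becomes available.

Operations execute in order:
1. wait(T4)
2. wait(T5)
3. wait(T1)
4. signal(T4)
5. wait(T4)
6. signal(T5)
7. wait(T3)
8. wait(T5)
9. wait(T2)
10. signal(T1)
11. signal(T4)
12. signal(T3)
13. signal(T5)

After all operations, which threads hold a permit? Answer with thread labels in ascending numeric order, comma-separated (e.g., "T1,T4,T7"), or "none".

Step 1: wait(T4) -> count=0 queue=[] holders={T4}
Step 2: wait(T5) -> count=0 queue=[T5] holders={T4}
Step 3: wait(T1) -> count=0 queue=[T5,T1] holders={T4}
Step 4: signal(T4) -> count=0 queue=[T1] holders={T5}
Step 5: wait(T4) -> count=0 queue=[T1,T4] holders={T5}
Step 6: signal(T5) -> count=0 queue=[T4] holders={T1}
Step 7: wait(T3) -> count=0 queue=[T4,T3] holders={T1}
Step 8: wait(T5) -> count=0 queue=[T4,T3,T5] holders={T1}
Step 9: wait(T2) -> count=0 queue=[T4,T3,T5,T2] holders={T1}
Step 10: signal(T1) -> count=0 queue=[T3,T5,T2] holders={T4}
Step 11: signal(T4) -> count=0 queue=[T5,T2] holders={T3}
Step 12: signal(T3) -> count=0 queue=[T2] holders={T5}
Step 13: signal(T5) -> count=0 queue=[] holders={T2}
Final holders: T2

Answer: T2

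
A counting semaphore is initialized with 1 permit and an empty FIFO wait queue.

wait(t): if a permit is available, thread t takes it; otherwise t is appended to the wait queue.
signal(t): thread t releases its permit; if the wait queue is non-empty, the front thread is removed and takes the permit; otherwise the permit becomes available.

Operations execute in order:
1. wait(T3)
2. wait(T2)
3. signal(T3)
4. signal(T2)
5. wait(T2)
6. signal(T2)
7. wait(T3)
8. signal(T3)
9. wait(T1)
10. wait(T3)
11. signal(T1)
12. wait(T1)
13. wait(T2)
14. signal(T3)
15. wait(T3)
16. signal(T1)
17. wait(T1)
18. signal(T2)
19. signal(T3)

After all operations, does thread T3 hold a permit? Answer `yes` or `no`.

Answer: no

Derivation:
Step 1: wait(T3) -> count=0 queue=[] holders={T3}
Step 2: wait(T2) -> count=0 queue=[T2] holders={T3}
Step 3: signal(T3) -> count=0 queue=[] holders={T2}
Step 4: signal(T2) -> count=1 queue=[] holders={none}
Step 5: wait(T2) -> count=0 queue=[] holders={T2}
Step 6: signal(T2) -> count=1 queue=[] holders={none}
Step 7: wait(T3) -> count=0 queue=[] holders={T3}
Step 8: signal(T3) -> count=1 queue=[] holders={none}
Step 9: wait(T1) -> count=0 queue=[] holders={T1}
Step 10: wait(T3) -> count=0 queue=[T3] holders={T1}
Step 11: signal(T1) -> count=0 queue=[] holders={T3}
Step 12: wait(T1) -> count=0 queue=[T1] holders={T3}
Step 13: wait(T2) -> count=0 queue=[T1,T2] holders={T3}
Step 14: signal(T3) -> count=0 queue=[T2] holders={T1}
Step 15: wait(T3) -> count=0 queue=[T2,T3] holders={T1}
Step 16: signal(T1) -> count=0 queue=[T3] holders={T2}
Step 17: wait(T1) -> count=0 queue=[T3,T1] holders={T2}
Step 18: signal(T2) -> count=0 queue=[T1] holders={T3}
Step 19: signal(T3) -> count=0 queue=[] holders={T1}
Final holders: {T1} -> T3 not in holders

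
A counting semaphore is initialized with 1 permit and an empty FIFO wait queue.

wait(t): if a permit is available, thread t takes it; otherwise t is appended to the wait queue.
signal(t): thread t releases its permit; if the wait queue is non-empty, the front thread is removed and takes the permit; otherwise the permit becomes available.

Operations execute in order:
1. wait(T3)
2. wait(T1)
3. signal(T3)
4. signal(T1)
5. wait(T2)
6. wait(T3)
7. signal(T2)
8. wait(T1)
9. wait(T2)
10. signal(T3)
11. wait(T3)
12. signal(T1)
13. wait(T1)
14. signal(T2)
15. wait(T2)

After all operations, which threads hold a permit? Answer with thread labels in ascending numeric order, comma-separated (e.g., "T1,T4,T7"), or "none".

Answer: T3

Derivation:
Step 1: wait(T3) -> count=0 queue=[] holders={T3}
Step 2: wait(T1) -> count=0 queue=[T1] holders={T3}
Step 3: signal(T3) -> count=0 queue=[] holders={T1}
Step 4: signal(T1) -> count=1 queue=[] holders={none}
Step 5: wait(T2) -> count=0 queue=[] holders={T2}
Step 6: wait(T3) -> count=0 queue=[T3] holders={T2}
Step 7: signal(T2) -> count=0 queue=[] holders={T3}
Step 8: wait(T1) -> count=0 queue=[T1] holders={T3}
Step 9: wait(T2) -> count=0 queue=[T1,T2] holders={T3}
Step 10: signal(T3) -> count=0 queue=[T2] holders={T1}
Step 11: wait(T3) -> count=0 queue=[T2,T3] holders={T1}
Step 12: signal(T1) -> count=0 queue=[T3] holders={T2}
Step 13: wait(T1) -> count=0 queue=[T3,T1] holders={T2}
Step 14: signal(T2) -> count=0 queue=[T1] holders={T3}
Step 15: wait(T2) -> count=0 queue=[T1,T2] holders={T3}
Final holders: T3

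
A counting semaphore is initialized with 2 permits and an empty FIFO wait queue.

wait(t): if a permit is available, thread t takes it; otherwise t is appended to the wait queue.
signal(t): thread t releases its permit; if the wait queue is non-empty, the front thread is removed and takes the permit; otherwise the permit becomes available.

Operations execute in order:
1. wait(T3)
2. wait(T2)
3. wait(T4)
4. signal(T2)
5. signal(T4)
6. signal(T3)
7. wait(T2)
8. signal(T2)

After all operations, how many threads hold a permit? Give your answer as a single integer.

Answer: 0

Derivation:
Step 1: wait(T3) -> count=1 queue=[] holders={T3}
Step 2: wait(T2) -> count=0 queue=[] holders={T2,T3}
Step 3: wait(T4) -> count=0 queue=[T4] holders={T2,T3}
Step 4: signal(T2) -> count=0 queue=[] holders={T3,T4}
Step 5: signal(T4) -> count=1 queue=[] holders={T3}
Step 6: signal(T3) -> count=2 queue=[] holders={none}
Step 7: wait(T2) -> count=1 queue=[] holders={T2}
Step 8: signal(T2) -> count=2 queue=[] holders={none}
Final holders: {none} -> 0 thread(s)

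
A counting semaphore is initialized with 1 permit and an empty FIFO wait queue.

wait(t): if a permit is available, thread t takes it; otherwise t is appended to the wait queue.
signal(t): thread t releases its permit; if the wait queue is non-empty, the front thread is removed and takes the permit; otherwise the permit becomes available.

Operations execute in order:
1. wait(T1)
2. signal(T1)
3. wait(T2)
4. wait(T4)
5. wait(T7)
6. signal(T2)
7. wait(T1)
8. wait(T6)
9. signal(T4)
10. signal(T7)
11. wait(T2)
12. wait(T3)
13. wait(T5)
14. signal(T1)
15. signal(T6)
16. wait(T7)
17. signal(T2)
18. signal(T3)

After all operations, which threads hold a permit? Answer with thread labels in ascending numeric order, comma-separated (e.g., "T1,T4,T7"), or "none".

Step 1: wait(T1) -> count=0 queue=[] holders={T1}
Step 2: signal(T1) -> count=1 queue=[] holders={none}
Step 3: wait(T2) -> count=0 queue=[] holders={T2}
Step 4: wait(T4) -> count=0 queue=[T4] holders={T2}
Step 5: wait(T7) -> count=0 queue=[T4,T7] holders={T2}
Step 6: signal(T2) -> count=0 queue=[T7] holders={T4}
Step 7: wait(T1) -> count=0 queue=[T7,T1] holders={T4}
Step 8: wait(T6) -> count=0 queue=[T7,T1,T6] holders={T4}
Step 9: signal(T4) -> count=0 queue=[T1,T6] holders={T7}
Step 10: signal(T7) -> count=0 queue=[T6] holders={T1}
Step 11: wait(T2) -> count=0 queue=[T6,T2] holders={T1}
Step 12: wait(T3) -> count=0 queue=[T6,T2,T3] holders={T1}
Step 13: wait(T5) -> count=0 queue=[T6,T2,T3,T5] holders={T1}
Step 14: signal(T1) -> count=0 queue=[T2,T3,T5] holders={T6}
Step 15: signal(T6) -> count=0 queue=[T3,T5] holders={T2}
Step 16: wait(T7) -> count=0 queue=[T3,T5,T7] holders={T2}
Step 17: signal(T2) -> count=0 queue=[T5,T7] holders={T3}
Step 18: signal(T3) -> count=0 queue=[T7] holders={T5}
Final holders: T5

Answer: T5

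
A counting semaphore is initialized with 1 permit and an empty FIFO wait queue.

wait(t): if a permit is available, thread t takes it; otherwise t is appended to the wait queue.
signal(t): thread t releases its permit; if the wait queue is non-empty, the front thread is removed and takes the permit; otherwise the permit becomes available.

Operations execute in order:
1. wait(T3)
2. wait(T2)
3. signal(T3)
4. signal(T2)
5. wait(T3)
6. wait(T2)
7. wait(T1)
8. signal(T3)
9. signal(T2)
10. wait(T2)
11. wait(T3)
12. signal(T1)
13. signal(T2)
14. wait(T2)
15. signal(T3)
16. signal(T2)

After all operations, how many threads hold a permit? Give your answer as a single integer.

Step 1: wait(T3) -> count=0 queue=[] holders={T3}
Step 2: wait(T2) -> count=0 queue=[T2] holders={T3}
Step 3: signal(T3) -> count=0 queue=[] holders={T2}
Step 4: signal(T2) -> count=1 queue=[] holders={none}
Step 5: wait(T3) -> count=0 queue=[] holders={T3}
Step 6: wait(T2) -> count=0 queue=[T2] holders={T3}
Step 7: wait(T1) -> count=0 queue=[T2,T1] holders={T3}
Step 8: signal(T3) -> count=0 queue=[T1] holders={T2}
Step 9: signal(T2) -> count=0 queue=[] holders={T1}
Step 10: wait(T2) -> count=0 queue=[T2] holders={T1}
Step 11: wait(T3) -> count=0 queue=[T2,T3] holders={T1}
Step 12: signal(T1) -> count=0 queue=[T3] holders={T2}
Step 13: signal(T2) -> count=0 queue=[] holders={T3}
Step 14: wait(T2) -> count=0 queue=[T2] holders={T3}
Step 15: signal(T3) -> count=0 queue=[] holders={T2}
Step 16: signal(T2) -> count=1 queue=[] holders={none}
Final holders: {none} -> 0 thread(s)

Answer: 0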